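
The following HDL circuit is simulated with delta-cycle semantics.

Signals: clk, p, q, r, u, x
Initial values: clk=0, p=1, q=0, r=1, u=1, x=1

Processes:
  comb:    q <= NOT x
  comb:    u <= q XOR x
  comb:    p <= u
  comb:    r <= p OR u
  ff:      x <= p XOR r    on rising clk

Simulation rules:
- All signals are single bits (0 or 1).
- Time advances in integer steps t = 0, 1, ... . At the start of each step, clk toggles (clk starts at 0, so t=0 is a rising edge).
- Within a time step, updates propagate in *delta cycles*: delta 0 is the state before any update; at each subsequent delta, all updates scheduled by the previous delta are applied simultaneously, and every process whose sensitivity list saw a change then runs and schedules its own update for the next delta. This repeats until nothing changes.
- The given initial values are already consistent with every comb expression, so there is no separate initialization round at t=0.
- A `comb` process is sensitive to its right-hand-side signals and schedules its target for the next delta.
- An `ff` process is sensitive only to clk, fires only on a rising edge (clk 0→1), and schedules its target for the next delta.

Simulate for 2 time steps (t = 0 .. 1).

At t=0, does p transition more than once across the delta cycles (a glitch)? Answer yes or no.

yes

t0.Δ0 u=1 q=0 r=1 clk=0 p=1 x=1
t0.Δ1 u=1 q=0 r=1 clk=1 p=1 x=1
t0.Δ2 u=1 q=0 r=1 clk=1 p=1 x=0
t0.Δ3 u=0 q=1 r=1 clk=1 p=1 x=0
t0.Δ4 u=1 q=1 r=1 clk=1 p=0 x=0
t0.Δ5 u=1 q=1 r=1 clk=1 p=1 x=0
t1.Δ0 u=1 q=1 r=1 clk=1 p=1 x=0
t1.Δ1 u=1 q=1 r=1 clk=0 p=1 x=0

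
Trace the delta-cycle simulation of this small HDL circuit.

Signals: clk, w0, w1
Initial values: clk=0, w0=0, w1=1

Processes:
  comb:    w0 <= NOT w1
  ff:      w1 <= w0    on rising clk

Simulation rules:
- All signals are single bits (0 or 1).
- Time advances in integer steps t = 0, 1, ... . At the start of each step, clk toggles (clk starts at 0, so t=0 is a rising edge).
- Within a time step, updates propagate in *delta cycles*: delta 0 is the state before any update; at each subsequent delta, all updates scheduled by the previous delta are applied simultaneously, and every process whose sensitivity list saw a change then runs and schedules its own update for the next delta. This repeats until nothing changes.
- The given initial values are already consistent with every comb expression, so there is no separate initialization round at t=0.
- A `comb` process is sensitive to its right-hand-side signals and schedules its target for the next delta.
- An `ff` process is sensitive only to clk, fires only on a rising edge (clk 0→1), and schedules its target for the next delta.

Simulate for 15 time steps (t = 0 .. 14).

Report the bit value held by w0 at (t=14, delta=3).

0

t=0 Δ0: w0=0 clk=0 w1=1
  Δ1: clk:0→1
  Δ2: w1:1→0
  Δ3: w0:0→1
  (3Δ to stable)
t=1 Δ0: w0=1 clk=1 w1=0
  Δ1: clk:1→0
  (1Δ to stable)
t=2 Δ0: w0=1 clk=0 w1=0
  Δ1: clk:0→1
  Δ2: w1:0→1
  Δ3: w0:1→0
  (3Δ to stable)
t=3 Δ0: w0=0 clk=1 w1=1
  Δ1: clk:1→0
  (1Δ to stable)
t=4 Δ0: w0=0 clk=0 w1=1
  Δ1: clk:0→1
  Δ2: w1:1→0
  Δ3: w0:0→1
  (3Δ to stable)
t=5 Δ0: w0=1 clk=1 w1=0
  Δ1: clk:1→0
  (1Δ to stable)
t=6 Δ0: w0=1 clk=0 w1=0
  Δ1: clk:0→1
  Δ2: w1:0→1
  Δ3: w0:1→0
  (3Δ to stable)
t=7 Δ0: w0=0 clk=1 w1=1
  Δ1: clk:1→0
  (1Δ to stable)
t=8 Δ0: w0=0 clk=0 w1=1
  Δ1: clk:0→1
  Δ2: w1:1→0
  Δ3: w0:0→1
  (3Δ to stable)
t=9 Δ0: w0=1 clk=1 w1=0
  Δ1: clk:1→0
  (1Δ to stable)
t=10 Δ0: w0=1 clk=0 w1=0
  Δ1: clk:0→1
  Δ2: w1:0→1
  Δ3: w0:1→0
  (3Δ to stable)
t=11 Δ0: w0=0 clk=1 w1=1
  Δ1: clk:1→0
  (1Δ to stable)
t=12 Δ0: w0=0 clk=0 w1=1
  Δ1: clk:0→1
  Δ2: w1:1→0
  Δ3: w0:0→1
  (3Δ to stable)
t=13 Δ0: w0=1 clk=1 w1=0
  Δ1: clk:1→0
  (1Δ to stable)
t=14 Δ0: w0=1 clk=0 w1=0
  Δ1: clk:0→1
  Δ2: w1:0→1
  Δ3: w0:1→0
  (3Δ to stable)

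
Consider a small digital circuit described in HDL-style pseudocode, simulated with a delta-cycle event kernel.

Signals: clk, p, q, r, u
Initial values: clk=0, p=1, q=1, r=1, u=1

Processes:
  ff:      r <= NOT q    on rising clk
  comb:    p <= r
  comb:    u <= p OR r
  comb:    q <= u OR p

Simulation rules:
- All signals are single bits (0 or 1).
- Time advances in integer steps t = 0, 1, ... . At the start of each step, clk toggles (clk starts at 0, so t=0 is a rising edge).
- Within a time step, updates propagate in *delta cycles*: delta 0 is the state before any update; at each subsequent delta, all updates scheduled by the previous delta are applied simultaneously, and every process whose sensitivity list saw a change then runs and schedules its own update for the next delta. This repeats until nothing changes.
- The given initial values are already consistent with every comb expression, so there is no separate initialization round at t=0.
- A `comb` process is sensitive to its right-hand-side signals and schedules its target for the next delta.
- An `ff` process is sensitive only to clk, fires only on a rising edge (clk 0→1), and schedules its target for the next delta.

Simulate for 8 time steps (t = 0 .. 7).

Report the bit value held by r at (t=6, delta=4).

1

t0.Δ0 q=1 r=1 u=1 p=1 clk=0
t0.Δ1 q=1 r=1 u=1 p=1 clk=1
t0.Δ2 q=1 r=0 u=1 p=1 clk=1
t0.Δ3 q=1 r=0 u=1 p=0 clk=1
t0.Δ4 q=1 r=0 u=0 p=0 clk=1
t0.Δ5 q=0 r=0 u=0 p=0 clk=1
t1.Δ0 q=0 r=0 u=0 p=0 clk=1
t1.Δ1 q=0 r=0 u=0 p=0 clk=0
t2.Δ0 q=0 r=0 u=0 p=0 clk=0
t2.Δ1 q=0 r=0 u=0 p=0 clk=1
t2.Δ2 q=0 r=1 u=0 p=0 clk=1
t2.Δ3 q=0 r=1 u=1 p=1 clk=1
t2.Δ4 q=1 r=1 u=1 p=1 clk=1
t3.Δ0 q=1 r=1 u=1 p=1 clk=1
t3.Δ1 q=1 r=1 u=1 p=1 clk=0
t4.Δ0 q=1 r=1 u=1 p=1 clk=0
t4.Δ1 q=1 r=1 u=1 p=1 clk=1
t4.Δ2 q=1 r=0 u=1 p=1 clk=1
t4.Δ3 q=1 r=0 u=1 p=0 clk=1
t4.Δ4 q=1 r=0 u=0 p=0 clk=1
t4.Δ5 q=0 r=0 u=0 p=0 clk=1
t5.Δ0 q=0 r=0 u=0 p=0 clk=1
t5.Δ1 q=0 r=0 u=0 p=0 clk=0
t6.Δ0 q=0 r=0 u=0 p=0 clk=0
t6.Δ1 q=0 r=0 u=0 p=0 clk=1
t6.Δ2 q=0 r=1 u=0 p=0 clk=1
t6.Δ3 q=0 r=1 u=1 p=1 clk=1
t6.Δ4 q=1 r=1 u=1 p=1 clk=1
t7.Δ0 q=1 r=1 u=1 p=1 clk=1
t7.Δ1 q=1 r=1 u=1 p=1 clk=0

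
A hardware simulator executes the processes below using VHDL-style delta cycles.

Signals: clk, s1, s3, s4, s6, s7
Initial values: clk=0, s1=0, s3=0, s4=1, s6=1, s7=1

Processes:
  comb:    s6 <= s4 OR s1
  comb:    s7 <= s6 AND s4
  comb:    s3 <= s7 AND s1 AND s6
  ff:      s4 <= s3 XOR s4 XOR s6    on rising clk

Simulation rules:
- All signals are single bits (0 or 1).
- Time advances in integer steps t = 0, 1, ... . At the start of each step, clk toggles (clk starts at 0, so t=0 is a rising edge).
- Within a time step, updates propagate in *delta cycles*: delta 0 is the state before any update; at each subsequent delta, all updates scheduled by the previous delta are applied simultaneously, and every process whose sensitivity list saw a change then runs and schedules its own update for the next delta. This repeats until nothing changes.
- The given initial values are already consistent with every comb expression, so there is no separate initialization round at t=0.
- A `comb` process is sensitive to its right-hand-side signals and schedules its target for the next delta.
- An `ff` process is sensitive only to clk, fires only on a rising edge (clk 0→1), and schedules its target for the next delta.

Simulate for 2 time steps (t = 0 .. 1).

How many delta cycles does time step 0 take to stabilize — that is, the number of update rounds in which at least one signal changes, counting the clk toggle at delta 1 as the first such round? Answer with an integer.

3

t=0 Δ0: s1=0 s7=1 clk=0 s3=0 s6=1 s4=1
  Δ1: clk:0→1
  Δ2: s4:1→0
  Δ3: s7:1→0, s6:1→0
  (3Δ to stable)
t=1 Δ0: s1=0 s7=0 clk=1 s3=0 s6=0 s4=0
  Δ1: clk:1→0
  (1Δ to stable)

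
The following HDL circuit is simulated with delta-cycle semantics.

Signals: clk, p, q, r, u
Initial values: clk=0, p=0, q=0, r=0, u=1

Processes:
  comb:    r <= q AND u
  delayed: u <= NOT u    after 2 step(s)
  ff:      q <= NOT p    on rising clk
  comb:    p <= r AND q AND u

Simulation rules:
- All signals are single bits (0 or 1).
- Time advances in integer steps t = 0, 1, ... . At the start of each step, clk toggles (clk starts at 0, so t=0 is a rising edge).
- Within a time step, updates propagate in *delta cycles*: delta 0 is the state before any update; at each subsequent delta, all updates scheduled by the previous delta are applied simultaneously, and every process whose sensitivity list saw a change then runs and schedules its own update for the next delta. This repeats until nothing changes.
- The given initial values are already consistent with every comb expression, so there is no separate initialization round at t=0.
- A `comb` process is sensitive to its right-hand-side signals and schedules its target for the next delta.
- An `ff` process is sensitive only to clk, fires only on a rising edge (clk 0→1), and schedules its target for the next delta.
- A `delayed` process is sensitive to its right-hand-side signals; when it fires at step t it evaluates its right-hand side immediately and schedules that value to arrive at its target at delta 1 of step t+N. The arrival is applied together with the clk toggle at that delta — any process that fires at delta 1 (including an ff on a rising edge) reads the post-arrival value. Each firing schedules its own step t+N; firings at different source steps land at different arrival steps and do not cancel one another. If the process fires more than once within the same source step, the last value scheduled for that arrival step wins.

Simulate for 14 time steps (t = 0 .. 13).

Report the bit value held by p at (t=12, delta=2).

0

t0.Δ0 p=0 u=1 q=0 clk=0 r=0
t0.Δ1 p=0 u=1 q=0 clk=1 r=0
t0.Δ2 p=0 u=1 q=1 clk=1 r=0
t0.Δ3 p=0 u=1 q=1 clk=1 r=1
t0.Δ4 p=1 u=1 q=1 clk=1 r=1
t1.Δ0 p=1 u=1 q=1 clk=1 r=1
t1.Δ1 p=1 u=1 q=1 clk=0 r=1
t2.Δ0 p=1 u=1 q=1 clk=0 r=1
t2.Δ1 p=1 u=1 q=1 clk=1 r=1
t2.Δ2 p=1 u=1 q=0 clk=1 r=1
t2.Δ3 p=0 u=1 q=0 clk=1 r=0
t3.Δ0 p=0 u=1 q=0 clk=1 r=0
t3.Δ1 p=0 u=1 q=0 clk=0 r=0
t4.Δ0 p=0 u=1 q=0 clk=0 r=0
t4.Δ1 p=0 u=1 q=0 clk=1 r=0
t4.Δ2 p=0 u=1 q=1 clk=1 r=0
t4.Δ3 p=0 u=1 q=1 clk=1 r=1
t4.Δ4 p=1 u=1 q=1 clk=1 r=1
t5.Δ0 p=1 u=1 q=1 clk=1 r=1
t5.Δ1 p=1 u=1 q=1 clk=0 r=1
t6.Δ0 p=1 u=1 q=1 clk=0 r=1
t6.Δ1 p=1 u=1 q=1 clk=1 r=1
t6.Δ2 p=1 u=1 q=0 clk=1 r=1
t6.Δ3 p=0 u=1 q=0 clk=1 r=0
t7.Δ0 p=0 u=1 q=0 clk=1 r=0
t7.Δ1 p=0 u=1 q=0 clk=0 r=0
t8.Δ0 p=0 u=1 q=0 clk=0 r=0
t8.Δ1 p=0 u=1 q=0 clk=1 r=0
t8.Δ2 p=0 u=1 q=1 clk=1 r=0
t8.Δ3 p=0 u=1 q=1 clk=1 r=1
t8.Δ4 p=1 u=1 q=1 clk=1 r=1
t9.Δ0 p=1 u=1 q=1 clk=1 r=1
t9.Δ1 p=1 u=1 q=1 clk=0 r=1
t10.Δ0 p=1 u=1 q=1 clk=0 r=1
t10.Δ1 p=1 u=1 q=1 clk=1 r=1
t10.Δ2 p=1 u=1 q=0 clk=1 r=1
t10.Δ3 p=0 u=1 q=0 clk=1 r=0
t11.Δ0 p=0 u=1 q=0 clk=1 r=0
t11.Δ1 p=0 u=1 q=0 clk=0 r=0
t12.Δ0 p=0 u=1 q=0 clk=0 r=0
t12.Δ1 p=0 u=1 q=0 clk=1 r=0
t12.Δ2 p=0 u=1 q=1 clk=1 r=0
t12.Δ3 p=0 u=1 q=1 clk=1 r=1
t12.Δ4 p=1 u=1 q=1 clk=1 r=1
t13.Δ0 p=1 u=1 q=1 clk=1 r=1
t13.Δ1 p=1 u=1 q=1 clk=0 r=1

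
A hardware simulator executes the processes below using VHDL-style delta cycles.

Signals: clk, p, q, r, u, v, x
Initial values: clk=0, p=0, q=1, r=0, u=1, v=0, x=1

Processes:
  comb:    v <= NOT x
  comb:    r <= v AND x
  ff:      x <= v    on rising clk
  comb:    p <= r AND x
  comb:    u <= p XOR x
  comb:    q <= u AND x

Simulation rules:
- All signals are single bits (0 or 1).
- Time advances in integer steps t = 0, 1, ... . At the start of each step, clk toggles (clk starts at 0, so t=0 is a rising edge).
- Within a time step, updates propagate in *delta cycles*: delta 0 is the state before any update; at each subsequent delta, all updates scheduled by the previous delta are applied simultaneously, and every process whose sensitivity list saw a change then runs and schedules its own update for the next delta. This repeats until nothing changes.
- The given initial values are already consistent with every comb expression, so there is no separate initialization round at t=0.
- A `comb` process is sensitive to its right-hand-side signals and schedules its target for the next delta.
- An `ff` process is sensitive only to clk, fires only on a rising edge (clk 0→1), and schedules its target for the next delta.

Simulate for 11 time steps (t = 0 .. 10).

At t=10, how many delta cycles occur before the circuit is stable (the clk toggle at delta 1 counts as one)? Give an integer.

7

[bits: v,u,clk,q,r,p,x]
t=0: Δ0=0101001 Δ1=0111001 Δ2=0111000 Δ3=1010000 | 3Δ
t=1: Δ0=1010000 Δ1=1000000 | 1Δ
t=2: Δ0=1000000 Δ1=1010000 Δ2=1010001 Δ3=0110101 Δ4=0111011 Δ5=0011001 Δ6=0110001 Δ7=0111001 | 7Δ
t=3: Δ0=0111001 Δ1=0101001 | 1Δ
t=4: Δ0=0101001 Δ1=0111001 Δ2=0111000 Δ3=1010000 | 3Δ
t=5: Δ0=1010000 Δ1=1000000 | 1Δ
t=6: Δ0=1000000 Δ1=1010000 Δ2=1010001 Δ3=0110101 Δ4=0111011 Δ5=0011001 Δ6=0110001 Δ7=0111001 | 7Δ
t=7: Δ0=0111001 Δ1=0101001 | 1Δ
t=8: Δ0=0101001 Δ1=0111001 Δ2=0111000 Δ3=1010000 | 3Δ
t=9: Δ0=1010000 Δ1=1000000 | 1Δ
t=10: Δ0=1000000 Δ1=1010000 Δ2=1010001 Δ3=0110101 Δ4=0111011 Δ5=0011001 Δ6=0110001 Δ7=0111001 | 7Δ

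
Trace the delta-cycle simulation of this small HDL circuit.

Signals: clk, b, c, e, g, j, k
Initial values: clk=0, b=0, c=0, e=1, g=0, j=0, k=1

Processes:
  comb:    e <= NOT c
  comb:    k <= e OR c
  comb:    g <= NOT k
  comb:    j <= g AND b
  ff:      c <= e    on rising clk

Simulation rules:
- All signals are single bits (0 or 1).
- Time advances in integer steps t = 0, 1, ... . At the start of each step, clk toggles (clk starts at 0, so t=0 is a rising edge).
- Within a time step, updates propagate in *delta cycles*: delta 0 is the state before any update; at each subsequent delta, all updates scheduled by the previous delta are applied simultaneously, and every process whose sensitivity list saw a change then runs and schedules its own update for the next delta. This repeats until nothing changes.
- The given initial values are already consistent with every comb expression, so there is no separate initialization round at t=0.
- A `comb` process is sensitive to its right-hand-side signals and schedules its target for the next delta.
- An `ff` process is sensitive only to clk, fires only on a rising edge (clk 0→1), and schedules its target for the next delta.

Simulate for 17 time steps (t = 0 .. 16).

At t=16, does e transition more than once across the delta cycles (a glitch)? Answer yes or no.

t0.Δ0 g=0 j=0 b=0 clk=0 e=1 k=1 c=0
t0.Δ1 g=0 j=0 b=0 clk=1 e=1 k=1 c=0
t0.Δ2 g=0 j=0 b=0 clk=1 e=1 k=1 c=1
t0.Δ3 g=0 j=0 b=0 clk=1 e=0 k=1 c=1
t1.Δ0 g=0 j=0 b=0 clk=1 e=0 k=1 c=1
t1.Δ1 g=0 j=0 b=0 clk=0 e=0 k=1 c=1
t2.Δ0 g=0 j=0 b=0 clk=0 e=0 k=1 c=1
t2.Δ1 g=0 j=0 b=0 clk=1 e=0 k=1 c=1
t2.Δ2 g=0 j=0 b=0 clk=1 e=0 k=1 c=0
t2.Δ3 g=0 j=0 b=0 clk=1 e=1 k=0 c=0
t2.Δ4 g=1 j=0 b=0 clk=1 e=1 k=1 c=0
t2.Δ5 g=0 j=0 b=0 clk=1 e=1 k=1 c=0
t3.Δ0 g=0 j=0 b=0 clk=1 e=1 k=1 c=0
t3.Δ1 g=0 j=0 b=0 clk=0 e=1 k=1 c=0
t4.Δ0 g=0 j=0 b=0 clk=0 e=1 k=1 c=0
t4.Δ1 g=0 j=0 b=0 clk=1 e=1 k=1 c=0
t4.Δ2 g=0 j=0 b=0 clk=1 e=1 k=1 c=1
t4.Δ3 g=0 j=0 b=0 clk=1 e=0 k=1 c=1
t5.Δ0 g=0 j=0 b=0 clk=1 e=0 k=1 c=1
t5.Δ1 g=0 j=0 b=0 clk=0 e=0 k=1 c=1
t6.Δ0 g=0 j=0 b=0 clk=0 e=0 k=1 c=1
t6.Δ1 g=0 j=0 b=0 clk=1 e=0 k=1 c=1
t6.Δ2 g=0 j=0 b=0 clk=1 e=0 k=1 c=0
t6.Δ3 g=0 j=0 b=0 clk=1 e=1 k=0 c=0
t6.Δ4 g=1 j=0 b=0 clk=1 e=1 k=1 c=0
t6.Δ5 g=0 j=0 b=0 clk=1 e=1 k=1 c=0
t7.Δ0 g=0 j=0 b=0 clk=1 e=1 k=1 c=0
t7.Δ1 g=0 j=0 b=0 clk=0 e=1 k=1 c=0
t8.Δ0 g=0 j=0 b=0 clk=0 e=1 k=1 c=0
t8.Δ1 g=0 j=0 b=0 clk=1 e=1 k=1 c=0
t8.Δ2 g=0 j=0 b=0 clk=1 e=1 k=1 c=1
t8.Δ3 g=0 j=0 b=0 clk=1 e=0 k=1 c=1
t9.Δ0 g=0 j=0 b=0 clk=1 e=0 k=1 c=1
t9.Δ1 g=0 j=0 b=0 clk=0 e=0 k=1 c=1
t10.Δ0 g=0 j=0 b=0 clk=0 e=0 k=1 c=1
t10.Δ1 g=0 j=0 b=0 clk=1 e=0 k=1 c=1
t10.Δ2 g=0 j=0 b=0 clk=1 e=0 k=1 c=0
t10.Δ3 g=0 j=0 b=0 clk=1 e=1 k=0 c=0
t10.Δ4 g=1 j=0 b=0 clk=1 e=1 k=1 c=0
t10.Δ5 g=0 j=0 b=0 clk=1 e=1 k=1 c=0
t11.Δ0 g=0 j=0 b=0 clk=1 e=1 k=1 c=0
t11.Δ1 g=0 j=0 b=0 clk=0 e=1 k=1 c=0
t12.Δ0 g=0 j=0 b=0 clk=0 e=1 k=1 c=0
t12.Δ1 g=0 j=0 b=0 clk=1 e=1 k=1 c=0
t12.Δ2 g=0 j=0 b=0 clk=1 e=1 k=1 c=1
t12.Δ3 g=0 j=0 b=0 clk=1 e=0 k=1 c=1
t13.Δ0 g=0 j=0 b=0 clk=1 e=0 k=1 c=1
t13.Δ1 g=0 j=0 b=0 clk=0 e=0 k=1 c=1
t14.Δ0 g=0 j=0 b=0 clk=0 e=0 k=1 c=1
t14.Δ1 g=0 j=0 b=0 clk=1 e=0 k=1 c=1
t14.Δ2 g=0 j=0 b=0 clk=1 e=0 k=1 c=0
t14.Δ3 g=0 j=0 b=0 clk=1 e=1 k=0 c=0
t14.Δ4 g=1 j=0 b=0 clk=1 e=1 k=1 c=0
t14.Δ5 g=0 j=0 b=0 clk=1 e=1 k=1 c=0
t15.Δ0 g=0 j=0 b=0 clk=1 e=1 k=1 c=0
t15.Δ1 g=0 j=0 b=0 clk=0 e=1 k=1 c=0
t16.Δ0 g=0 j=0 b=0 clk=0 e=1 k=1 c=0
t16.Δ1 g=0 j=0 b=0 clk=1 e=1 k=1 c=0
t16.Δ2 g=0 j=0 b=0 clk=1 e=1 k=1 c=1
t16.Δ3 g=0 j=0 b=0 clk=1 e=0 k=1 c=1

no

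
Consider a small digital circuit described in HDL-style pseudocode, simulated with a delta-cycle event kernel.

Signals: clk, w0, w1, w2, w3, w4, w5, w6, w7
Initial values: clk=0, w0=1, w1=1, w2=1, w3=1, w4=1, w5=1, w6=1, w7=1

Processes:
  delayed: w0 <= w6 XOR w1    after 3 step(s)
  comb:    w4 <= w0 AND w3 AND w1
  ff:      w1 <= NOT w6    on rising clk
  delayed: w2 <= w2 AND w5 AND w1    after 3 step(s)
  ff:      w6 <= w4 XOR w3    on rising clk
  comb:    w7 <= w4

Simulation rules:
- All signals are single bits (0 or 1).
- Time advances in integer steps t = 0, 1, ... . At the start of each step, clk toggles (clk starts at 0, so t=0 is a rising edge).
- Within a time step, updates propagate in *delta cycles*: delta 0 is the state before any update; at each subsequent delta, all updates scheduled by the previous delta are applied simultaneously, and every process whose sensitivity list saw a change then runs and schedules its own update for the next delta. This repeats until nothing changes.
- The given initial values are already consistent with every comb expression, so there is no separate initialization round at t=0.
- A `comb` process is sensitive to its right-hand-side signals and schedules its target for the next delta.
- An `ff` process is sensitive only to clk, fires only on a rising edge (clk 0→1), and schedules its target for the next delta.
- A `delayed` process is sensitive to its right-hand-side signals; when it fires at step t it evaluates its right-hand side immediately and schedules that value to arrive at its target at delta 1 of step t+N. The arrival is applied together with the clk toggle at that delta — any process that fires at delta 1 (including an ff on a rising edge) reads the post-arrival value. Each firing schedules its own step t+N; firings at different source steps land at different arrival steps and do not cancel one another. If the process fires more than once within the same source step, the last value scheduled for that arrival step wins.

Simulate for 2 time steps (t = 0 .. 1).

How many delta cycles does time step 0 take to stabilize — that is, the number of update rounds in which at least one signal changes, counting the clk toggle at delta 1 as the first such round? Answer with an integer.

t0.Δ0 w0=1 w3=1 w2=1 clk=0 w7=1 w1=1 w4=1 w6=1 w5=1
t0.Δ1 w0=1 w3=1 w2=1 clk=1 w7=1 w1=1 w4=1 w6=1 w5=1
t0.Δ2 w0=1 w3=1 w2=1 clk=1 w7=1 w1=0 w4=1 w6=0 w5=1
t0.Δ3 w0=1 w3=1 w2=1 clk=1 w7=1 w1=0 w4=0 w6=0 w5=1
t0.Δ4 w0=1 w3=1 w2=1 clk=1 w7=0 w1=0 w4=0 w6=0 w5=1
t1.Δ0 w0=1 w3=1 w2=1 clk=1 w7=0 w1=0 w4=0 w6=0 w5=1
t1.Δ1 w0=1 w3=1 w2=1 clk=0 w7=0 w1=0 w4=0 w6=0 w5=1

4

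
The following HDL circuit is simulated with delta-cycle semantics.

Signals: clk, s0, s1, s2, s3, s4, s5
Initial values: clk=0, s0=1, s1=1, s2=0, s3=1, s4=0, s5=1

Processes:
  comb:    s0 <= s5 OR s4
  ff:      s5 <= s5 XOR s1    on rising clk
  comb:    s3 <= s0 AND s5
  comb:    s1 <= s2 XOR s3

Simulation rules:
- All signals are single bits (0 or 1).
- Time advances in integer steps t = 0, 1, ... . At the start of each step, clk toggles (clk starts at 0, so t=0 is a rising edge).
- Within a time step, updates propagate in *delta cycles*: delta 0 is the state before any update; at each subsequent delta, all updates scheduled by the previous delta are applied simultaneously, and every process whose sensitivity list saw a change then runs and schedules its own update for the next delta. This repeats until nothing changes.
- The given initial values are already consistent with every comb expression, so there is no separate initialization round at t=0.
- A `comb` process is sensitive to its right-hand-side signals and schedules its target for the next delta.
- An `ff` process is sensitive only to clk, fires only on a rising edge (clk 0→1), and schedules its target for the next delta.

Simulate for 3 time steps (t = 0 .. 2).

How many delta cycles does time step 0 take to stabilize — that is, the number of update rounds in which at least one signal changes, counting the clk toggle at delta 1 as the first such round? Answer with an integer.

4

[bits: s4,s3,s5,clk,s0,s2,s1]
t=0: Δ0=0110101 Δ1=0111101 Δ2=0101101 Δ3=0001001 Δ4=0001000 | 4Δ
t=1: Δ0=0001000 Δ1=0000000 | 1Δ
t=2: Δ0=0000000 Δ1=0001000 | 1Δ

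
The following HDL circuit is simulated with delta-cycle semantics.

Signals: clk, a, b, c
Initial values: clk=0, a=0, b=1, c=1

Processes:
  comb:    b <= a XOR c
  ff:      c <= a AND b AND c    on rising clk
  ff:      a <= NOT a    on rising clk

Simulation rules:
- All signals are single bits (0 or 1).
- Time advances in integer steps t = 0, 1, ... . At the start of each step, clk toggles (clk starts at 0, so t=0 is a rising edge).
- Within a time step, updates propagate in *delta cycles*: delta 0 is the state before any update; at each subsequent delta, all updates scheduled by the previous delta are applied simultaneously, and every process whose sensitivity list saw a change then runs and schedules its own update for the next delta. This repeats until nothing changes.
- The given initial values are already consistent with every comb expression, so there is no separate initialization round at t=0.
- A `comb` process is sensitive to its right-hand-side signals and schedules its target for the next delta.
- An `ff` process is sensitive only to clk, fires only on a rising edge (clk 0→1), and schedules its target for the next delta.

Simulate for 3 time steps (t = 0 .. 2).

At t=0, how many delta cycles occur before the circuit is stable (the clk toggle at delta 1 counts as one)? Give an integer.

t0.Δ0 a=0 clk=0 b=1 c=1
t0.Δ1 a=0 clk=1 b=1 c=1
t0.Δ2 a=1 clk=1 b=1 c=0
t1.Δ0 a=1 clk=1 b=1 c=0
t1.Δ1 a=1 clk=0 b=1 c=0
t2.Δ0 a=1 clk=0 b=1 c=0
t2.Δ1 a=1 clk=1 b=1 c=0
t2.Δ2 a=0 clk=1 b=1 c=0
t2.Δ3 a=0 clk=1 b=0 c=0

2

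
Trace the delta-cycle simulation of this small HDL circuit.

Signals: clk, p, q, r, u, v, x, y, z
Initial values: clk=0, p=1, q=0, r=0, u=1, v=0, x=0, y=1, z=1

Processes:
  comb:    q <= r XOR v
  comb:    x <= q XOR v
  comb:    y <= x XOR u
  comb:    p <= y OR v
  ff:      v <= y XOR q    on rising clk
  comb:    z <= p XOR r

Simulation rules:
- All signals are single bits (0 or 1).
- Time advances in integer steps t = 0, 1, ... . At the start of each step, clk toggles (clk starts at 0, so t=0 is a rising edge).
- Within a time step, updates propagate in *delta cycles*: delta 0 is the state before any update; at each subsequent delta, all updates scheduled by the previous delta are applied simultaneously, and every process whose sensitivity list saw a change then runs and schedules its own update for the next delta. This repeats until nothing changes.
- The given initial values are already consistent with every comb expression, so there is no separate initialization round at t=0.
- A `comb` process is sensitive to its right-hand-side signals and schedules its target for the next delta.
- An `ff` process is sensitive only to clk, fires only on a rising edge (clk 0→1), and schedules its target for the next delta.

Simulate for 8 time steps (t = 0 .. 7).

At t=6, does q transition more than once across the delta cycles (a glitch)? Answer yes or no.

no

t=0 Δ0: p=1 z=1 u=1 x=0 v=0 y=1 clk=0 r=0 q=0
  Δ1: clk:0→1
  Δ2: v:0→1
  Δ3: x:0→1, q:0→1
  Δ4: x:1→0, y:1→0
  Δ5: y:0→1
  (5Δ to stable)
t=1 Δ0: p=1 z=1 u=1 x=0 v=1 y=1 clk=1 r=0 q=1
  Δ1: clk:1→0
  (1Δ to stable)
t=2 Δ0: p=1 z=1 u=1 x=0 v=1 y=1 clk=0 r=0 q=1
  Δ1: clk:0→1
  Δ2: v:1→0
  Δ3: x:0→1, q:1→0
  Δ4: x:1→0, y:1→0
  Δ5: p:1→0, y:0→1
  Δ6: p:0→1, z:1→0
  Δ7: z:0→1
  (7Δ to stable)
t=3 Δ0: p=1 z=1 u=1 x=0 v=0 y=1 clk=1 r=0 q=0
  Δ1: clk:1→0
  (1Δ to stable)
t=4 Δ0: p=1 z=1 u=1 x=0 v=0 y=1 clk=0 r=0 q=0
  Δ1: clk:0→1
  Δ2: v:0→1
  Δ3: x:0→1, q:0→1
  Δ4: x:1→0, y:1→0
  Δ5: y:0→1
  (5Δ to stable)
t=5 Δ0: p=1 z=1 u=1 x=0 v=1 y=1 clk=1 r=0 q=1
  Δ1: clk:1→0
  (1Δ to stable)
t=6 Δ0: p=1 z=1 u=1 x=0 v=1 y=1 clk=0 r=0 q=1
  Δ1: clk:0→1
  Δ2: v:1→0
  Δ3: x:0→1, q:1→0
  Δ4: x:1→0, y:1→0
  Δ5: p:1→0, y:0→1
  Δ6: p:0→1, z:1→0
  Δ7: z:0→1
  (7Δ to stable)
t=7 Δ0: p=1 z=1 u=1 x=0 v=0 y=1 clk=1 r=0 q=0
  Δ1: clk:1→0
  (1Δ to stable)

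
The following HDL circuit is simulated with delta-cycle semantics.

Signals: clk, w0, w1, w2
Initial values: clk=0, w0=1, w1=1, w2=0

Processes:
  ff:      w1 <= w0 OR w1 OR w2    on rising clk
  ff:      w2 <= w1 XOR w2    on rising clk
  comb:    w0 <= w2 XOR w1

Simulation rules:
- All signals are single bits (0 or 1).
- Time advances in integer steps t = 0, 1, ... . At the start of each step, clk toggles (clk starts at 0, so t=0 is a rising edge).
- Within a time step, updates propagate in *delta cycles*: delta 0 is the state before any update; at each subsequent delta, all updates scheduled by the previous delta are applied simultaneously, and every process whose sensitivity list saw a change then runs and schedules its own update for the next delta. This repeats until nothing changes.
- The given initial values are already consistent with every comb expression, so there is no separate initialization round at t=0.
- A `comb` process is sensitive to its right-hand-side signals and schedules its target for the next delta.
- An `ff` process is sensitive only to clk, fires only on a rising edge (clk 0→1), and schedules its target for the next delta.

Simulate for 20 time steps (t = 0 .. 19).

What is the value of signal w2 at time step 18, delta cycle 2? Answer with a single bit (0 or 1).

t0.Δ0 w0=1 w1=1 w2=0 clk=0
t0.Δ1 w0=1 w1=1 w2=0 clk=1
t0.Δ2 w0=1 w1=1 w2=1 clk=1
t0.Δ3 w0=0 w1=1 w2=1 clk=1
t1.Δ0 w0=0 w1=1 w2=1 clk=1
t1.Δ1 w0=0 w1=1 w2=1 clk=0
t2.Δ0 w0=0 w1=1 w2=1 clk=0
t2.Δ1 w0=0 w1=1 w2=1 clk=1
t2.Δ2 w0=0 w1=1 w2=0 clk=1
t2.Δ3 w0=1 w1=1 w2=0 clk=1
t3.Δ0 w0=1 w1=1 w2=0 clk=1
t3.Δ1 w0=1 w1=1 w2=0 clk=0
t4.Δ0 w0=1 w1=1 w2=0 clk=0
t4.Δ1 w0=1 w1=1 w2=0 clk=1
t4.Δ2 w0=1 w1=1 w2=1 clk=1
t4.Δ3 w0=0 w1=1 w2=1 clk=1
t5.Δ0 w0=0 w1=1 w2=1 clk=1
t5.Δ1 w0=0 w1=1 w2=1 clk=0
t6.Δ0 w0=0 w1=1 w2=1 clk=0
t6.Δ1 w0=0 w1=1 w2=1 clk=1
t6.Δ2 w0=0 w1=1 w2=0 clk=1
t6.Δ3 w0=1 w1=1 w2=0 clk=1
t7.Δ0 w0=1 w1=1 w2=0 clk=1
t7.Δ1 w0=1 w1=1 w2=0 clk=0
t8.Δ0 w0=1 w1=1 w2=0 clk=0
t8.Δ1 w0=1 w1=1 w2=0 clk=1
t8.Δ2 w0=1 w1=1 w2=1 clk=1
t8.Δ3 w0=0 w1=1 w2=1 clk=1
t9.Δ0 w0=0 w1=1 w2=1 clk=1
t9.Δ1 w0=0 w1=1 w2=1 clk=0
t10.Δ0 w0=0 w1=1 w2=1 clk=0
t10.Δ1 w0=0 w1=1 w2=1 clk=1
t10.Δ2 w0=0 w1=1 w2=0 clk=1
t10.Δ3 w0=1 w1=1 w2=0 clk=1
t11.Δ0 w0=1 w1=1 w2=0 clk=1
t11.Δ1 w0=1 w1=1 w2=0 clk=0
t12.Δ0 w0=1 w1=1 w2=0 clk=0
t12.Δ1 w0=1 w1=1 w2=0 clk=1
t12.Δ2 w0=1 w1=1 w2=1 clk=1
t12.Δ3 w0=0 w1=1 w2=1 clk=1
t13.Δ0 w0=0 w1=1 w2=1 clk=1
t13.Δ1 w0=0 w1=1 w2=1 clk=0
t14.Δ0 w0=0 w1=1 w2=1 clk=0
t14.Δ1 w0=0 w1=1 w2=1 clk=1
t14.Δ2 w0=0 w1=1 w2=0 clk=1
t14.Δ3 w0=1 w1=1 w2=0 clk=1
t15.Δ0 w0=1 w1=1 w2=0 clk=1
t15.Δ1 w0=1 w1=1 w2=0 clk=0
t16.Δ0 w0=1 w1=1 w2=0 clk=0
t16.Δ1 w0=1 w1=1 w2=0 clk=1
t16.Δ2 w0=1 w1=1 w2=1 clk=1
t16.Δ3 w0=0 w1=1 w2=1 clk=1
t17.Δ0 w0=0 w1=1 w2=1 clk=1
t17.Δ1 w0=0 w1=1 w2=1 clk=0
t18.Δ0 w0=0 w1=1 w2=1 clk=0
t18.Δ1 w0=0 w1=1 w2=1 clk=1
t18.Δ2 w0=0 w1=1 w2=0 clk=1
t18.Δ3 w0=1 w1=1 w2=0 clk=1
t19.Δ0 w0=1 w1=1 w2=0 clk=1
t19.Δ1 w0=1 w1=1 w2=0 clk=0

0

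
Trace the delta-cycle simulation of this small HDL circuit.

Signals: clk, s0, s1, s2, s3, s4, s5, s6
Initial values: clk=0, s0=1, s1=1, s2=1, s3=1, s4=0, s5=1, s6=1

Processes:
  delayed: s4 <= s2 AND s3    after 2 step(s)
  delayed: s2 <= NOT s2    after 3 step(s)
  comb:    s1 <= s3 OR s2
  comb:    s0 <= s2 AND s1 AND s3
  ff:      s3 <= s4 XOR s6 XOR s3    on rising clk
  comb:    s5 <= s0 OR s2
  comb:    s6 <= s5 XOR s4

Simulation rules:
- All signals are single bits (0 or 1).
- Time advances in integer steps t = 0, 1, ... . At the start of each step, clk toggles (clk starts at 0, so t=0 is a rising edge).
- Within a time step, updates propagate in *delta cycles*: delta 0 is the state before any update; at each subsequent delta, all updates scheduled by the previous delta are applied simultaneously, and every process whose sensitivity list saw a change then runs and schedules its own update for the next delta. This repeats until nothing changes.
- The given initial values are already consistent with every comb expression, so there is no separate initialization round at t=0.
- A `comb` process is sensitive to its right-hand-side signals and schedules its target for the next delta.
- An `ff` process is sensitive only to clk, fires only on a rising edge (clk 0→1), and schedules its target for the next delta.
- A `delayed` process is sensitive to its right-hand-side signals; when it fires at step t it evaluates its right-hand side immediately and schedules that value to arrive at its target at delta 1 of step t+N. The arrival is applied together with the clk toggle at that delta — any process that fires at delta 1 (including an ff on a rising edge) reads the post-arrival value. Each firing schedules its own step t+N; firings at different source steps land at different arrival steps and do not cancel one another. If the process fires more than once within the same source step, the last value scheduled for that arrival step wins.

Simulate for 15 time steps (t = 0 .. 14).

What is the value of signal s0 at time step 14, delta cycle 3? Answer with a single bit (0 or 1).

0

t0.Δ0 s4=0 s0=1 s3=1 s6=1 s1=1 clk=0 s5=1 s2=1
t0.Δ1 s4=0 s0=1 s3=1 s6=1 s1=1 clk=1 s5=1 s2=1
t0.Δ2 s4=0 s0=1 s3=0 s6=1 s1=1 clk=1 s5=1 s2=1
t0.Δ3 s4=0 s0=0 s3=0 s6=1 s1=1 clk=1 s5=1 s2=1
t1.Δ0 s4=0 s0=0 s3=0 s6=1 s1=1 clk=1 s5=1 s2=1
t1.Δ1 s4=0 s0=0 s3=0 s6=1 s1=1 clk=0 s5=1 s2=1
t2.Δ0 s4=0 s0=0 s3=0 s6=1 s1=1 clk=0 s5=1 s2=1
t2.Δ1 s4=0 s0=0 s3=0 s6=1 s1=1 clk=1 s5=1 s2=1
t2.Δ2 s4=0 s0=0 s3=1 s6=1 s1=1 clk=1 s5=1 s2=1
t2.Δ3 s4=0 s0=1 s3=1 s6=1 s1=1 clk=1 s5=1 s2=1
t3.Δ0 s4=0 s0=1 s3=1 s6=1 s1=1 clk=1 s5=1 s2=1
t3.Δ1 s4=0 s0=1 s3=1 s6=1 s1=1 clk=0 s5=1 s2=1
t4.Δ0 s4=0 s0=1 s3=1 s6=1 s1=1 clk=0 s5=1 s2=1
t4.Δ1 s4=1 s0=1 s3=1 s6=1 s1=1 clk=1 s5=1 s2=1
t4.Δ2 s4=1 s0=1 s3=1 s6=0 s1=1 clk=1 s5=1 s2=1
t5.Δ0 s4=1 s0=1 s3=1 s6=0 s1=1 clk=1 s5=1 s2=1
t5.Δ1 s4=1 s0=1 s3=1 s6=0 s1=1 clk=0 s5=1 s2=1
t6.Δ0 s4=1 s0=1 s3=1 s6=0 s1=1 clk=0 s5=1 s2=1
t6.Δ1 s4=1 s0=1 s3=1 s6=0 s1=1 clk=1 s5=1 s2=1
t6.Δ2 s4=1 s0=1 s3=0 s6=0 s1=1 clk=1 s5=1 s2=1
t6.Δ3 s4=1 s0=0 s3=0 s6=0 s1=1 clk=1 s5=1 s2=1
t7.Δ0 s4=1 s0=0 s3=0 s6=0 s1=1 clk=1 s5=1 s2=1
t7.Δ1 s4=1 s0=0 s3=0 s6=0 s1=1 clk=0 s5=1 s2=1
t8.Δ0 s4=1 s0=0 s3=0 s6=0 s1=1 clk=0 s5=1 s2=1
t8.Δ1 s4=0 s0=0 s3=0 s6=0 s1=1 clk=1 s5=1 s2=1
t8.Δ2 s4=0 s0=0 s3=0 s6=1 s1=1 clk=1 s5=1 s2=1
t9.Δ0 s4=0 s0=0 s3=0 s6=1 s1=1 clk=1 s5=1 s2=1
t9.Δ1 s4=0 s0=0 s3=0 s6=1 s1=1 clk=0 s5=1 s2=1
t10.Δ0 s4=0 s0=0 s3=0 s6=1 s1=1 clk=0 s5=1 s2=1
t10.Δ1 s4=0 s0=0 s3=0 s6=1 s1=1 clk=1 s5=1 s2=1
t10.Δ2 s4=0 s0=0 s3=1 s6=1 s1=1 clk=1 s5=1 s2=1
t10.Δ3 s4=0 s0=1 s3=1 s6=1 s1=1 clk=1 s5=1 s2=1
t11.Δ0 s4=0 s0=1 s3=1 s6=1 s1=1 clk=1 s5=1 s2=1
t11.Δ1 s4=0 s0=1 s3=1 s6=1 s1=1 clk=0 s5=1 s2=1
t12.Δ0 s4=0 s0=1 s3=1 s6=1 s1=1 clk=0 s5=1 s2=1
t12.Δ1 s4=1 s0=1 s3=1 s6=1 s1=1 clk=1 s5=1 s2=1
t12.Δ2 s4=1 s0=1 s3=1 s6=0 s1=1 clk=1 s5=1 s2=1
t13.Δ0 s4=1 s0=1 s3=1 s6=0 s1=1 clk=1 s5=1 s2=1
t13.Δ1 s4=1 s0=1 s3=1 s6=0 s1=1 clk=0 s5=1 s2=1
t14.Δ0 s4=1 s0=1 s3=1 s6=0 s1=1 clk=0 s5=1 s2=1
t14.Δ1 s4=1 s0=1 s3=1 s6=0 s1=1 clk=1 s5=1 s2=1
t14.Δ2 s4=1 s0=1 s3=0 s6=0 s1=1 clk=1 s5=1 s2=1
t14.Δ3 s4=1 s0=0 s3=0 s6=0 s1=1 clk=1 s5=1 s2=1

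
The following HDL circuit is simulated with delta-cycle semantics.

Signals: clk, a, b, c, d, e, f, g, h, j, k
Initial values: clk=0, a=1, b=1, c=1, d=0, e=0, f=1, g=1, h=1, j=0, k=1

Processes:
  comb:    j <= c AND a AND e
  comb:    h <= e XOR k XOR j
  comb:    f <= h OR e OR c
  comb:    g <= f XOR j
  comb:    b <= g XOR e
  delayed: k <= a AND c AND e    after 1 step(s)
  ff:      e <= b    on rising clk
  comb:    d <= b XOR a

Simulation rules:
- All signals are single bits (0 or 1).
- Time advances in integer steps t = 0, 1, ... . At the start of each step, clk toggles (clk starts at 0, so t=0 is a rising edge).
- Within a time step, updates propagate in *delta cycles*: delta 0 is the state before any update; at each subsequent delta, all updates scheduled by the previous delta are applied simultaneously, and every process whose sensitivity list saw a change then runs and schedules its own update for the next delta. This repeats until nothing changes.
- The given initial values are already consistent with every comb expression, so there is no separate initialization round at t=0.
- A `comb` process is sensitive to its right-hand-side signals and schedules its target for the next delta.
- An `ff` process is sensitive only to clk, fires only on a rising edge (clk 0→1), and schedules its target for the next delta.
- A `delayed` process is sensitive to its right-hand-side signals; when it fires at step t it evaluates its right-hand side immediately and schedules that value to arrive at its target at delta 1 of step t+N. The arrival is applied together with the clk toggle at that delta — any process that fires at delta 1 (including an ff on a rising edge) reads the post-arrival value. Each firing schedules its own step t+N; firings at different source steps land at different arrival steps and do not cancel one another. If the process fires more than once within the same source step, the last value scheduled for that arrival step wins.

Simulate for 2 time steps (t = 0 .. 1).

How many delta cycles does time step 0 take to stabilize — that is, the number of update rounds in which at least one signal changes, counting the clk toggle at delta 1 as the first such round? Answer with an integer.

t=0 Δ0: k=1 d=0 clk=0 j=0 c=1 a=1 b=1 g=1 f=1 e=0 h=1
  Δ1: clk:0→1
  Δ2: e:0→1
  Δ3: j:0→1, b:1→0, h:1→0
  Δ4: d:0→1, g:1→0, h:0→1
  Δ5: b:0→1
  Δ6: d:1→0
  (6Δ to stable)
t=1 Δ0: k=1 d=0 clk=1 j=1 c=1 a=1 b=1 g=0 f=1 e=1 h=1
  Δ1: clk:1→0
  (1Δ to stable)

6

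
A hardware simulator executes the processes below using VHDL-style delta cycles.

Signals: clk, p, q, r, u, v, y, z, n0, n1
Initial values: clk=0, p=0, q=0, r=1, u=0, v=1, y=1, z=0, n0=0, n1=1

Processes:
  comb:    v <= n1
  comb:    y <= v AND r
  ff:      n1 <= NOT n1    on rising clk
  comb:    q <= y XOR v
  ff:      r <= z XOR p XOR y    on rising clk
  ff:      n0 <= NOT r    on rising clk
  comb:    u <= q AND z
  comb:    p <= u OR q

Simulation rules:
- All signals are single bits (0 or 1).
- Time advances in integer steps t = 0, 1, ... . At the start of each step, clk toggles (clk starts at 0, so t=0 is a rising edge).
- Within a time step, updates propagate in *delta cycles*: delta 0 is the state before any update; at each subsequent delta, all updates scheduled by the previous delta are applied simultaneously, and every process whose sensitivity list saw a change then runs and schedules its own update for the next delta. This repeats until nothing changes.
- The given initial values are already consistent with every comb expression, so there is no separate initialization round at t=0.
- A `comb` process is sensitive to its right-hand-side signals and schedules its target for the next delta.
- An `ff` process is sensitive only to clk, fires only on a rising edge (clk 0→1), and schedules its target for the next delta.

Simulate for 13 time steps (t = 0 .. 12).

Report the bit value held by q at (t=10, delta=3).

t=0 Δ0: n0=0 z=0 clk=0 v=1 r=1 y=1 q=0 n1=1 u=0 p=0
  Δ1: clk:0→1
  Δ2: n1:1→0
  Δ3: v:1→0
  Δ4: y:1→0, q:0→1
  Δ5: q:1→0, p:0→1
  Δ6: p:1→0
  (6Δ to stable)
t=1 Δ0: n0=0 z=0 clk=1 v=0 r=1 y=0 q=0 n1=0 u=0 p=0
  Δ1: clk:1→0
  (1Δ to stable)
t=2 Δ0: n0=0 z=0 clk=0 v=0 r=1 y=0 q=0 n1=0 u=0 p=0
  Δ1: clk:0→1
  Δ2: r:1→0, n1:0→1
  Δ3: v:0→1
  Δ4: q:0→1
  Δ5: p:0→1
  (5Δ to stable)
t=3 Δ0: n0=0 z=0 clk=1 v=1 r=0 y=0 q=1 n1=1 u=0 p=1
  Δ1: clk:1→0
  (1Δ to stable)
t=4 Δ0: n0=0 z=0 clk=0 v=1 r=0 y=0 q=1 n1=1 u=0 p=1
  Δ1: clk:0→1
  Δ2: n0:0→1, r:0→1, n1:1→0
  Δ3: v:1→0, y:0→1
  Δ4: y:1→0
  Δ5: q:1→0
  Δ6: p:1→0
  (6Δ to stable)
t=5 Δ0: n0=1 z=0 clk=1 v=0 r=1 y=0 q=0 n1=0 u=0 p=0
  Δ1: clk:1→0
  (1Δ to stable)
t=6 Δ0: n0=1 z=0 clk=0 v=0 r=1 y=0 q=0 n1=0 u=0 p=0
  Δ1: clk:0→1
  Δ2: n0:1→0, r:1→0, n1:0→1
  Δ3: v:0→1
  Δ4: q:0→1
  Δ5: p:0→1
  (5Δ to stable)
t=7 Δ0: n0=0 z=0 clk=1 v=1 r=0 y=0 q=1 n1=1 u=0 p=1
  Δ1: clk:1→0
  (1Δ to stable)
t=8 Δ0: n0=0 z=0 clk=0 v=1 r=0 y=0 q=1 n1=1 u=0 p=1
  Δ1: clk:0→1
  Δ2: n0:0→1, r:0→1, n1:1→0
  Δ3: v:1→0, y:0→1
  Δ4: y:1→0
  Δ5: q:1→0
  Δ6: p:1→0
  (6Δ to stable)
t=9 Δ0: n0=1 z=0 clk=1 v=0 r=1 y=0 q=0 n1=0 u=0 p=0
  Δ1: clk:1→0
  (1Δ to stable)
t=10 Δ0: n0=1 z=0 clk=0 v=0 r=1 y=0 q=0 n1=0 u=0 p=0
  Δ1: clk:0→1
  Δ2: n0:1→0, r:1→0, n1:0→1
  Δ3: v:0→1
  Δ4: q:0→1
  Δ5: p:0→1
  (5Δ to stable)
t=11 Δ0: n0=0 z=0 clk=1 v=1 r=0 y=0 q=1 n1=1 u=0 p=1
  Δ1: clk:1→0
  (1Δ to stable)
t=12 Δ0: n0=0 z=0 clk=0 v=1 r=0 y=0 q=1 n1=1 u=0 p=1
  Δ1: clk:0→1
  Δ2: n0:0→1, r:0→1, n1:1→0
  Δ3: v:1→0, y:0→1
  Δ4: y:1→0
  Δ5: q:1→0
  Δ6: p:1→0
  (6Δ to stable)

0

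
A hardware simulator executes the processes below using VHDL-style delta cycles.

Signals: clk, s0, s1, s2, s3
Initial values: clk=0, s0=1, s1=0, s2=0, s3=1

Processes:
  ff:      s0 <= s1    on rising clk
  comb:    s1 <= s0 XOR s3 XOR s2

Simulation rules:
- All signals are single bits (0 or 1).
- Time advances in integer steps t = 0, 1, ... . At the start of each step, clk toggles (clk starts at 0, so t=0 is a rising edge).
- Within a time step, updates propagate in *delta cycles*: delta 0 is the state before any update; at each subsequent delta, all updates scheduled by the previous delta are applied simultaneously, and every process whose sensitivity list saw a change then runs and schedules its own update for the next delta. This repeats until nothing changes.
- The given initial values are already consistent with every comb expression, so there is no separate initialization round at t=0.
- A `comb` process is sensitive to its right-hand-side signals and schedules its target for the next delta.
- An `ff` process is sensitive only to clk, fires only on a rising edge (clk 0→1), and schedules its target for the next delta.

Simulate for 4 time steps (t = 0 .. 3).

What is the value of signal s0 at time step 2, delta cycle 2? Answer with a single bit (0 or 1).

t0.Δ0 s0=1 clk=0 s1=0 s3=1 s2=0
t0.Δ1 s0=1 clk=1 s1=0 s3=1 s2=0
t0.Δ2 s0=0 clk=1 s1=0 s3=1 s2=0
t0.Δ3 s0=0 clk=1 s1=1 s3=1 s2=0
t1.Δ0 s0=0 clk=1 s1=1 s3=1 s2=0
t1.Δ1 s0=0 clk=0 s1=1 s3=1 s2=0
t2.Δ0 s0=0 clk=0 s1=1 s3=1 s2=0
t2.Δ1 s0=0 clk=1 s1=1 s3=1 s2=0
t2.Δ2 s0=1 clk=1 s1=1 s3=1 s2=0
t2.Δ3 s0=1 clk=1 s1=0 s3=1 s2=0
t3.Δ0 s0=1 clk=1 s1=0 s3=1 s2=0
t3.Δ1 s0=1 clk=0 s1=0 s3=1 s2=0

1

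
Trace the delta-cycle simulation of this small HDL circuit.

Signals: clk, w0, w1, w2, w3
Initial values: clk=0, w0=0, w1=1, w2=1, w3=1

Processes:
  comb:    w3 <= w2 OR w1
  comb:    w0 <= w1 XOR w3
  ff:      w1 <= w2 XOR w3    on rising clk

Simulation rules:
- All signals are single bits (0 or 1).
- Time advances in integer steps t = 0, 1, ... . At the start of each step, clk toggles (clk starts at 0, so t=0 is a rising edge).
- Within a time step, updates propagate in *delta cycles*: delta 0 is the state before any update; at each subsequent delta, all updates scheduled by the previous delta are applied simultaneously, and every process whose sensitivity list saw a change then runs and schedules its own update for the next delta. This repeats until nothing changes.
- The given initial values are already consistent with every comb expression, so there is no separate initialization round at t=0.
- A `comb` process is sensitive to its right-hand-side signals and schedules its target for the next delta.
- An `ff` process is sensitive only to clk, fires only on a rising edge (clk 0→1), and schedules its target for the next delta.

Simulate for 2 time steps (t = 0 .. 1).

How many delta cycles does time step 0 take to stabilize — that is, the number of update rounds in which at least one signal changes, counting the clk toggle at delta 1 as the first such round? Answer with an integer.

3

t0.Δ0 w2=1 clk=0 w0=0 w3=1 w1=1
t0.Δ1 w2=1 clk=1 w0=0 w3=1 w1=1
t0.Δ2 w2=1 clk=1 w0=0 w3=1 w1=0
t0.Δ3 w2=1 clk=1 w0=1 w3=1 w1=0
t1.Δ0 w2=1 clk=1 w0=1 w3=1 w1=0
t1.Δ1 w2=1 clk=0 w0=1 w3=1 w1=0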